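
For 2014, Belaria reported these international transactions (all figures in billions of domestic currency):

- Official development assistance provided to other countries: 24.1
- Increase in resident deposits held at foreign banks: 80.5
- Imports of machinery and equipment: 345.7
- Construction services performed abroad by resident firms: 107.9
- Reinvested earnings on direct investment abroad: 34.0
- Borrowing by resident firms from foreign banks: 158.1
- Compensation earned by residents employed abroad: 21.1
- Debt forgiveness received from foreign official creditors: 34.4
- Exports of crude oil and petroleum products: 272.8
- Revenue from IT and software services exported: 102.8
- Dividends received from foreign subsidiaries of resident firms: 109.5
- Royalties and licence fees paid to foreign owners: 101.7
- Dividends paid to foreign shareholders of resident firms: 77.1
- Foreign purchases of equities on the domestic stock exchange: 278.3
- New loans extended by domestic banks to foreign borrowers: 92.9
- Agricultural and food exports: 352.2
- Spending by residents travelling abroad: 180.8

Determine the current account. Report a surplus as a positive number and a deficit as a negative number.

Goods: -345.7 + 352.2 + 272.8 = 279.3
Services: -101.7 - 180.8 + 107.9 + 102.8 = -71.8
Primary income: -77.1 + 34.0 + 109.5 + 21.1 = 87.5
Secondary income: -24.1
Current account = 279.3 + (-71.8) + 87.5 + (-24.1) = 270.9
(Excluded from the current account — financial account: increase in resident deposits held at foreign banks 80.5, borrowing by resident firms from foreign banks 158.1, foreign purchases of equities on the domestic stock exchange 278.3, new loans extended by domestic banks to foreign borrowers 92.9; capital account: debt forgiveness received from foreign official creditors 34.4.)

270.9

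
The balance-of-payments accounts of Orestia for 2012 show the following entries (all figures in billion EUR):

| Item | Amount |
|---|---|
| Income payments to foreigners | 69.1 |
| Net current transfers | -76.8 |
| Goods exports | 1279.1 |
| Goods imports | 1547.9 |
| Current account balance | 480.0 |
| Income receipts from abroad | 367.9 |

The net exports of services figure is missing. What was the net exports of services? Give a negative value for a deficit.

Current account = goods balance + services balance + net primary income + net secondary income
Sum of the known components = -46.8
Net exports of services = CA - (known components) = 480.0 - (-46.8) = 526.8

526.8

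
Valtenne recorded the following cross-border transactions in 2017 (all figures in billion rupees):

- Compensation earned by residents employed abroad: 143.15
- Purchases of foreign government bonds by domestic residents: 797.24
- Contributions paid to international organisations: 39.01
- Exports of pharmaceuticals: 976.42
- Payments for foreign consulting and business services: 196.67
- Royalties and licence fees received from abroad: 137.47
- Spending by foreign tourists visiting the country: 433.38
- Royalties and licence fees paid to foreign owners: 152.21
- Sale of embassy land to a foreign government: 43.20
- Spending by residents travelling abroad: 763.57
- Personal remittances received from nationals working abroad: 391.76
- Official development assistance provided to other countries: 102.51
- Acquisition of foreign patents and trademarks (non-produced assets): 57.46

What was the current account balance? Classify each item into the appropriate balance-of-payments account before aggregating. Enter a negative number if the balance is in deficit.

Goods: 976.42
Services: -152.21 - 196.67 - 763.57 + 433.38 + 137.47 = -541.60
Primary income: 143.15
Secondary income: -102.51 + 391.76 - 39.01 = 250.24
Current account = 976.42 + (-541.60) + 143.15 + 250.24 = 828.21
(Excluded from the current account — financial account: purchases of foreign government bonds by domestic residents 797.24; capital account: sale of embassy land to a foreign government 43.20, acquisition of foreign patents and trademarks (non-produced assets) 57.46.)

828.21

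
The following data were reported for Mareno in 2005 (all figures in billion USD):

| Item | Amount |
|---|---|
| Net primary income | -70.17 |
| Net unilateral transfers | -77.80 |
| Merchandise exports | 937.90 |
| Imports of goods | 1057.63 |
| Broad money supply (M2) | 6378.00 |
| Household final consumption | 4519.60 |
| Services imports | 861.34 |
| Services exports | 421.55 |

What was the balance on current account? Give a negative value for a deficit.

Goods balance = 937.90 - 1057.63 = -119.73
Services balance = 421.55 - 861.34 = -439.79
Trade balance (goods + services) = -119.73 + (-439.79) = -559.52
Net primary income = -70.17
Net secondary income = -77.80
Current account = -559.52 + (-70.17) + (-77.80) = -707.49

-707.49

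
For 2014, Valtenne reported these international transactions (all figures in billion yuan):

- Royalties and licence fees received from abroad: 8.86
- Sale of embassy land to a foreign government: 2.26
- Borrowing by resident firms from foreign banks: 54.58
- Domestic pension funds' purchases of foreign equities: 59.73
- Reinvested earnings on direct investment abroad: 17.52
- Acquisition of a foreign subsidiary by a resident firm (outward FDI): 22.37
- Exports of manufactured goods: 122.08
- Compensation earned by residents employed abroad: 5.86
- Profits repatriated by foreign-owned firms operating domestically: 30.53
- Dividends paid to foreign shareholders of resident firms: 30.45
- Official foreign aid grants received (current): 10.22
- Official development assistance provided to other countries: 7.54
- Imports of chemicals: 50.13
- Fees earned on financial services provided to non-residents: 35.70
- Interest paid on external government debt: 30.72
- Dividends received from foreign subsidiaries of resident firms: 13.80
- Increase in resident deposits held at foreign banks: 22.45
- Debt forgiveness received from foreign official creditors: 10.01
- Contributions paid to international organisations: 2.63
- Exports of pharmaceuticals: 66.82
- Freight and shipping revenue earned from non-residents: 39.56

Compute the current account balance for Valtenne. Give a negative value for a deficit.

Goods: 122.08 + 66.82 - 50.13 = 138.77
Services: 39.56 + 35.70 + 8.86 = 84.12
Primary income: -30.45 - 30.53 + 5.86 - 30.72 + 17.52 + 13.80 = -54.52
Secondary income: 10.22 - 2.63 - 7.54 = 0.05
Current account = 138.77 + 84.12 + (-54.52) + 0.05 = 168.42
(Excluded from the current account — capital account: sale of embassy land to a foreign government 2.26, debt forgiveness received from foreign official creditors 10.01; financial account: borrowing by resident firms from foreign banks 54.58, domestic pension funds' purchases of foreign equities 59.73, acquisition of a foreign subsidiary by a resident firm (outward FDI) 22.37, increase in resident deposits held at foreign banks 22.45.)

168.42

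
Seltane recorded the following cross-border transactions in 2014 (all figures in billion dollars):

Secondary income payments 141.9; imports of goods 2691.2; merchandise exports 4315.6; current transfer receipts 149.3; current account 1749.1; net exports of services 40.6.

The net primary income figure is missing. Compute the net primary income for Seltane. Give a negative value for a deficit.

Current account = goods balance + services balance + net primary income + net secondary income
Sum of the known components = 1672.4
Net primary income = CA - (known components) = 1749.1 - 1672.4 = 76.7

76.7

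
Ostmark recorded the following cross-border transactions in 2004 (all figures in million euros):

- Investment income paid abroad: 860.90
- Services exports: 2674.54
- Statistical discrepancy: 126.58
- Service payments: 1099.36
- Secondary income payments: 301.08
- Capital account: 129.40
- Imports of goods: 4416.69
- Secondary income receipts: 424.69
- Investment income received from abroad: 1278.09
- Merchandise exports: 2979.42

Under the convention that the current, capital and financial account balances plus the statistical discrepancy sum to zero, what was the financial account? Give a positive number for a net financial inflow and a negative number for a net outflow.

Goods balance = 2979.42 - 4416.69 = -1437.27
Services balance = 2674.54 - 1099.36 = 1575.18
Trade balance (goods + services) = -1437.27 + 1575.18 = 137.91
Net primary income = 1278.09 - 860.90 = 417.19
Net secondary income = 424.69 - 301.08 = 123.61
Current account = 137.91 + 417.19 + 123.61 = 678.71
Financial account = -(678.71 + 129.40 + 126.58) = -934.69

-934.69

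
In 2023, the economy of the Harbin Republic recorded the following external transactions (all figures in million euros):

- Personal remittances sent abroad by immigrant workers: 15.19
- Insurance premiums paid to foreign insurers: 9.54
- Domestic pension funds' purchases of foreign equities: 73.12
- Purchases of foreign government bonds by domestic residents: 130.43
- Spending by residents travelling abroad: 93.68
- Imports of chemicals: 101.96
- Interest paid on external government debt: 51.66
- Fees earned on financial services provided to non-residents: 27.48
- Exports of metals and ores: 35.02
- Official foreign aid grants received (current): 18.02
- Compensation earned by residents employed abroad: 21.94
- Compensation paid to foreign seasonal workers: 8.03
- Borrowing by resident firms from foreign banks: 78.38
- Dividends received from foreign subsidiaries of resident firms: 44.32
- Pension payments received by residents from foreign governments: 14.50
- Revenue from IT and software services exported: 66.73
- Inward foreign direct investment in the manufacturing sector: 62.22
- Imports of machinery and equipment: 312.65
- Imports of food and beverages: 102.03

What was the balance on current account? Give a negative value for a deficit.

Goods: -102.03 + 35.02 - 101.96 - 312.65 = -481.62
Services: -93.68 + 27.48 - 9.54 + 66.73 = -9.01
Primary income: -8.03 - 51.66 + 21.94 + 44.32 = 6.57
Secondary income: -15.19 + 14.50 + 18.02 = 17.33
Current account = (-481.62) + (-9.01) + 6.57 + 17.33 = -466.73
(Excluded from the current account — financial account: domestic pension funds' purchases of foreign equities 73.12, purchases of foreign government bonds by domestic residents 130.43, borrowing by resident firms from foreign banks 78.38, inward foreign direct investment in the manufacturing sector 62.22.)

-466.73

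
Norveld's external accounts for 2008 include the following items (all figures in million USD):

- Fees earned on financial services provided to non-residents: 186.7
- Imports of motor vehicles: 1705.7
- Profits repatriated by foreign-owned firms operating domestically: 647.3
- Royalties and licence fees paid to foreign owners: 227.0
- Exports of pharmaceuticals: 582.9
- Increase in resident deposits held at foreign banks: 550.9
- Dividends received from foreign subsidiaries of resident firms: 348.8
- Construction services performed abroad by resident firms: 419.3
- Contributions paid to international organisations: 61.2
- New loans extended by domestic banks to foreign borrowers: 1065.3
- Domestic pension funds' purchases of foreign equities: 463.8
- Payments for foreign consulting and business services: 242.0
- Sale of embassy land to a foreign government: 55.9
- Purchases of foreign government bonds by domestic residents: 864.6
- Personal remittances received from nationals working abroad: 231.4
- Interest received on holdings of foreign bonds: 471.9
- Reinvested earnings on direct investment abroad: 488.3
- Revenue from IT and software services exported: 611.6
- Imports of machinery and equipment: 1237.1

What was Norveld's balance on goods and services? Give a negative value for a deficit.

-1611.3

Goods: 582.9 - 1237.1 - 1705.7 = -2359.9
Services: 419.3 - 242.0 + 186.7 + 611.6 - 227.0 = 748.6
Trade balance = -2359.9 + 748.6 = -1611.3
(Excluded from the trade balance — primary income: profits repatriated by foreign-owned firms operating domestically 647.3, dividends received from foreign subsidiaries of resident firms 348.8, interest received on holdings of foreign bonds 471.9, reinvested earnings on direct investment abroad 488.3; financial account: increase in resident deposits held at foreign banks 550.9, new loans extended by domestic banks to foreign borrowers 1065.3, domestic pension funds' purchases of foreign equities 463.8, purchases of foreign government bonds by domestic residents 864.6; secondary income: contributions paid to international organisations 61.2, personal remittances received from nationals working abroad 231.4; capital account: sale of embassy land to a foreign government 55.9.)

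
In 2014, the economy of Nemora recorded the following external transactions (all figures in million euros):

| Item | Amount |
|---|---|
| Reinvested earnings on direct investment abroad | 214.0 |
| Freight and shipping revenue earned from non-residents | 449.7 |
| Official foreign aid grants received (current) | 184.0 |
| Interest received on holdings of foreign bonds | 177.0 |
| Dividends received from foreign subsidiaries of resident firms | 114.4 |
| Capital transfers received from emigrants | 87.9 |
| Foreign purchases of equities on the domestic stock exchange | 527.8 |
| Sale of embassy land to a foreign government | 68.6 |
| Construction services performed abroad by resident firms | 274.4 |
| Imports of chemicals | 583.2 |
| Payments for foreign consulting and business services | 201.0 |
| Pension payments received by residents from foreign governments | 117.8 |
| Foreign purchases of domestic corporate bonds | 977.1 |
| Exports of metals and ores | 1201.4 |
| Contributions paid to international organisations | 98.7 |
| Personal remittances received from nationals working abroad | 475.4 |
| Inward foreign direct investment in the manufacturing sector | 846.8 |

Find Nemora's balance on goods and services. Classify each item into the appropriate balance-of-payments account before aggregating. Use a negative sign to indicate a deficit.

Goods: -583.2 + 1201.4 = 618.2
Services: 274.4 - 201.0 + 449.7 = 523.1
Trade balance = 618.2 + 523.1 = 1141.3
(Excluded from the trade balance — primary income: reinvested earnings on direct investment abroad 214.0, interest received on holdings of foreign bonds 177.0, dividends received from foreign subsidiaries of resident firms 114.4; secondary income: official foreign aid grants received (current) 184.0, pension payments received by residents from foreign governments 117.8, contributions paid to international organisations 98.7, personal remittances received from nationals working abroad 475.4; capital account: capital transfers received from emigrants 87.9, sale of embassy land to a foreign government 68.6; financial account: foreign purchases of equities on the domestic stock exchange 527.8, foreign purchases of domestic corporate bonds 977.1, inward foreign direct investment in the manufacturing sector 846.8.)

1141.3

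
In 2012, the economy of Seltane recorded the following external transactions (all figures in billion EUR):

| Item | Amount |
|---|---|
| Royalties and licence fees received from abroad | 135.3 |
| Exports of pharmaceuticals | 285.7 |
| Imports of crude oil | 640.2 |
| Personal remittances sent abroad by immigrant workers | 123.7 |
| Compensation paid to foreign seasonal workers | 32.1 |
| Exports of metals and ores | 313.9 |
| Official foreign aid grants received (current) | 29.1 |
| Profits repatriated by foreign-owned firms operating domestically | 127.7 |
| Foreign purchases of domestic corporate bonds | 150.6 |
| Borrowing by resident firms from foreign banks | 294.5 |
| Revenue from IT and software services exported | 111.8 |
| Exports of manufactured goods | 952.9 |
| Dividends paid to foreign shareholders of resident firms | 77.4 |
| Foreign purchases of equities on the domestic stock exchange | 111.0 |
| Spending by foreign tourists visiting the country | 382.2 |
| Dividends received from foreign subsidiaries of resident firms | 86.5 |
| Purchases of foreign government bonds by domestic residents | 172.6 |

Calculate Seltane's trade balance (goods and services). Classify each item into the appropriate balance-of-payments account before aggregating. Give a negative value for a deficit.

1541.6

Goods: 285.7 + 313.9 + 952.9 - 640.2 = 912.3
Services: 111.8 + 135.3 + 382.2 = 629.3
Trade balance = 912.3 + 629.3 = 1541.6
(Excluded from the trade balance — secondary income: personal remittances sent abroad by immigrant workers 123.7, official foreign aid grants received (current) 29.1; primary income: compensation paid to foreign seasonal workers 32.1, profits repatriated by foreign-owned firms operating domestically 127.7, dividends paid to foreign shareholders of resident firms 77.4, dividends received from foreign subsidiaries of resident firms 86.5; financial account: foreign purchases of domestic corporate bonds 150.6, borrowing by resident firms from foreign banks 294.5, foreign purchases of equities on the domestic stock exchange 111.0, purchases of foreign government bonds by domestic residents 172.6.)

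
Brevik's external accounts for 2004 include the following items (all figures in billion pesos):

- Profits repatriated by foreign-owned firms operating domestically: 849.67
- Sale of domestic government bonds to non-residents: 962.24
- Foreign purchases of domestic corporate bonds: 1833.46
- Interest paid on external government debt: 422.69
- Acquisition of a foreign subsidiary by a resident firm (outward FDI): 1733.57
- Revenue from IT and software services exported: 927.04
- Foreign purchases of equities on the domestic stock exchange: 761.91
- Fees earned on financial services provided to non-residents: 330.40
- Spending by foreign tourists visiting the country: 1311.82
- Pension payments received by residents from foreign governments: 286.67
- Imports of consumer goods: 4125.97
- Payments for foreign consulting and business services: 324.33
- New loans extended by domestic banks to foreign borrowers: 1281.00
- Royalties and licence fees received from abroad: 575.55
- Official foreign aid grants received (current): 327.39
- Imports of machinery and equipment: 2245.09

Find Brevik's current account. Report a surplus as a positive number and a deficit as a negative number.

Goods: -2245.09 - 4125.97 = -6371.06
Services: 330.40 + 1311.82 + 927.04 - 324.33 + 575.55 = 2820.48
Primary income: -422.69 - 849.67 = -1272.36
Secondary income: 327.39 + 286.67 = 614.06
Current account = (-6371.06) + 2820.48 + (-1272.36) + 614.06 = -4208.88
(Excluded from the current account — financial account: sale of domestic government bonds to non-residents 962.24, foreign purchases of domestic corporate bonds 1833.46, acquisition of a foreign subsidiary by a resident firm (outward FDI) 1733.57, foreign purchases of equities on the domestic stock exchange 761.91, new loans extended by domestic banks to foreign borrowers 1281.00.)

-4208.88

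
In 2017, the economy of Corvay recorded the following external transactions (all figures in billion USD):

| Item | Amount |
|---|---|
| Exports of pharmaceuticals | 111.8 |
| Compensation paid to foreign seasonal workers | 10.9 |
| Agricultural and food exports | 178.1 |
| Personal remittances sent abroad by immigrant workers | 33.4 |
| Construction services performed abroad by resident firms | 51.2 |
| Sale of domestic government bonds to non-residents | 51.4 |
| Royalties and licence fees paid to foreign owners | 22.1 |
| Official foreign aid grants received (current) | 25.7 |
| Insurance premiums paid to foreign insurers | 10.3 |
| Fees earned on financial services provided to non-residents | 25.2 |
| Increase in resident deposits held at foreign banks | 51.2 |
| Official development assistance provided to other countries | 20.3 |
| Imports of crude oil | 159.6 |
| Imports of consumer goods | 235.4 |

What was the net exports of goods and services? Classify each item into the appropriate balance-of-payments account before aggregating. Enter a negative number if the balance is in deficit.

Goods: 178.1 + 111.8 - 235.4 - 159.6 = -105.1
Services: 25.2 + 51.2 - 22.1 - 10.3 = 44.0
Trade balance = -105.1 + 44.0 = -61.1
(Excluded from the trade balance — primary income: compensation paid to foreign seasonal workers 10.9; secondary income: personal remittances sent abroad by immigrant workers 33.4, official foreign aid grants received (current) 25.7, official development assistance provided to other countries 20.3; financial account: sale of domestic government bonds to non-residents 51.4, increase in resident deposits held at foreign banks 51.2.)

-61.1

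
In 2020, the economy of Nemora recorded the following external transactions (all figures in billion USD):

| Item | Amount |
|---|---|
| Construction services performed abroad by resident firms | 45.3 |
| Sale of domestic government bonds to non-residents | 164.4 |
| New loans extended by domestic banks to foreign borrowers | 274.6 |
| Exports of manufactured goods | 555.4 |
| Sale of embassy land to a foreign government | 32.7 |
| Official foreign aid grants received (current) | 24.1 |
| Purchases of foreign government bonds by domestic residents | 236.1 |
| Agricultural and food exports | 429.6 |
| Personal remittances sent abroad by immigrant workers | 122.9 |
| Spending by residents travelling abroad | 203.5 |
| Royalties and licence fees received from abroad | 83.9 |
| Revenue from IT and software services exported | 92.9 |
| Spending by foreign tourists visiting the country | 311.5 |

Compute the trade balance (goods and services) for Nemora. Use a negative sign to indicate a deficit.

1315.1

Goods: 555.4 + 429.6 = 985.0
Services: -203.5 + 83.9 + 45.3 + 311.5 + 92.9 = 330.1
Trade balance = 985.0 + 330.1 = 1315.1
(Excluded from the trade balance — financial account: sale of domestic government bonds to non-residents 164.4, new loans extended by domestic banks to foreign borrowers 274.6, purchases of foreign government bonds by domestic residents 236.1; capital account: sale of embassy land to a foreign government 32.7; secondary income: official foreign aid grants received (current) 24.1, personal remittances sent abroad by immigrant workers 122.9.)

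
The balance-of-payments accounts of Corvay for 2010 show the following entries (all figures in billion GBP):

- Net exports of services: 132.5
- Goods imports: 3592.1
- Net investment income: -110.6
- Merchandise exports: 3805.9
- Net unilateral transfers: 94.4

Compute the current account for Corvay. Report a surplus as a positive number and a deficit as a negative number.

330.1

Goods balance = 3805.9 - 3592.1 = 213.8
Services balance = 132.5
Trade balance (goods + services) = 213.8 + 132.5 = 346.3
Net primary income = -110.6
Net secondary income = 94.4
Current account = 346.3 + (-110.6) + 94.4 = 330.1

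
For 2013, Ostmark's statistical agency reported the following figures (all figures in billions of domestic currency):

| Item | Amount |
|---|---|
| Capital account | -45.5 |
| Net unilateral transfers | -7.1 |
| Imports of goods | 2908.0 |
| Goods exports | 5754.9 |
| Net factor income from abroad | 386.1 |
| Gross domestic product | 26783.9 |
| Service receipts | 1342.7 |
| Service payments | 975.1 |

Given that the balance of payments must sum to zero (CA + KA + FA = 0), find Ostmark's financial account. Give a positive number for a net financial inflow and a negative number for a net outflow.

-3548.0

Goods balance = 5754.9 - 2908.0 = 2846.9
Services balance = 1342.7 - 975.1 = 367.6
Trade balance (goods + services) = 2846.9 + 367.6 = 3214.5
Net primary income = 386.1
Net secondary income = -7.1
Current account = 3214.5 + 386.1 + (-7.1) = 3593.5
Financial account = -(3593.5 + (-45.5)) = -3548.0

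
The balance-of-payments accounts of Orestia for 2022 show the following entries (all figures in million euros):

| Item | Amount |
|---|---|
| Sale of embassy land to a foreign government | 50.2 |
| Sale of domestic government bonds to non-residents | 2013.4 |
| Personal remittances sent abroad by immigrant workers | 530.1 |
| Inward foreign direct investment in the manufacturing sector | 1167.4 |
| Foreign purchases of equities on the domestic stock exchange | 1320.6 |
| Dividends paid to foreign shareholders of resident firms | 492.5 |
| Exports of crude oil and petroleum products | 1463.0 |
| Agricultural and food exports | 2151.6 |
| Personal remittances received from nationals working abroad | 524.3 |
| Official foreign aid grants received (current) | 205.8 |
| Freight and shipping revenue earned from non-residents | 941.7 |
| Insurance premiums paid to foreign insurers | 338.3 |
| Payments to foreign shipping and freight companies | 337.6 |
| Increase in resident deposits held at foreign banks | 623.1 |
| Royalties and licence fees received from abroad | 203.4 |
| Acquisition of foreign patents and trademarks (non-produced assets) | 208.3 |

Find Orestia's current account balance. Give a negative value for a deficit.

Goods: 1463.0 + 2151.6 = 3614.6
Services: -338.3 + 941.7 - 337.6 + 203.4 = 469.2
Primary income: -492.5
Secondary income: -530.1 + 205.8 + 524.3 = 200.0
Current account = 3614.6 + 469.2 + (-492.5) + 200.0 = 3791.3
(Excluded from the current account — capital account: sale of embassy land to a foreign government 50.2, acquisition of foreign patents and trademarks (non-produced assets) 208.3; financial account: sale of domestic government bonds to non-residents 2013.4, inward foreign direct investment in the manufacturing sector 1167.4, foreign purchases of equities on the domestic stock exchange 1320.6, increase in resident deposits held at foreign banks 623.1.)

3791.3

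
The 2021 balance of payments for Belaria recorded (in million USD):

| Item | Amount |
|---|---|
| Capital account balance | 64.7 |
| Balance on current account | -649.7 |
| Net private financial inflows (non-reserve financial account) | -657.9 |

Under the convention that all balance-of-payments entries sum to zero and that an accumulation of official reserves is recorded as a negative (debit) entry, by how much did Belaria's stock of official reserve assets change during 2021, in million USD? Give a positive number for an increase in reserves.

-1242.9

Official reserve transactions balance = -((-649.7) + 64.7 + (-657.9)) = 1242.9
An accumulation of reserves is recorded as a debit (negative entry), so the change in the stock of reserves is the negative of that balance.
Change in official reserves = -(1242.9) = -1242.9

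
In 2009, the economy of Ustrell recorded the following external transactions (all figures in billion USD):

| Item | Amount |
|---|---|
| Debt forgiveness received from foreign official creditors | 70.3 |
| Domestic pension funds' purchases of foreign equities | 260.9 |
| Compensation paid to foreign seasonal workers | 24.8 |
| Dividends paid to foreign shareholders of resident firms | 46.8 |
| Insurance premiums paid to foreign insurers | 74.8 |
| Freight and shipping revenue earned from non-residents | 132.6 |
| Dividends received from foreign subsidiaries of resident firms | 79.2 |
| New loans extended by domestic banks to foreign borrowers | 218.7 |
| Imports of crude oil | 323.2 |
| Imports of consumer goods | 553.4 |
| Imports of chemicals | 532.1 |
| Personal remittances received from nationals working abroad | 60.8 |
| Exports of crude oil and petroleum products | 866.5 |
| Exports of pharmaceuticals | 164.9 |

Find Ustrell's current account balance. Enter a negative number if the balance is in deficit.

-251.1

Goods: 866.5 - 323.2 + 164.9 - 532.1 - 553.4 = -377.3
Services: 132.6 - 74.8 = 57.8
Primary income: -24.8 + 79.2 - 46.8 = 7.6
Secondary income: 60.8
Current account = (-377.3) + 57.8 + 7.6 + 60.8 = -251.1
(Excluded from the current account — capital account: debt forgiveness received from foreign official creditors 70.3; financial account: domestic pension funds' purchases of foreign equities 260.9, new loans extended by domestic banks to foreign borrowers 218.7.)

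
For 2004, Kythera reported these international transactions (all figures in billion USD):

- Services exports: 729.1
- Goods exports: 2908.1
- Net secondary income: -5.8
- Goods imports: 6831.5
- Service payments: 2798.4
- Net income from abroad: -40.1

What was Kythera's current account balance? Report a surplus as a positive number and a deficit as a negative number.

Goods balance = 2908.1 - 6831.5 = -3923.4
Services balance = 729.1 - 2798.4 = -2069.3
Trade balance (goods + services) = -3923.4 + (-2069.3) = -5992.7
Net primary income = -40.1
Net secondary income = -5.8
Current account = -5992.7 + (-40.1) + (-5.8) = -6038.6

-6038.6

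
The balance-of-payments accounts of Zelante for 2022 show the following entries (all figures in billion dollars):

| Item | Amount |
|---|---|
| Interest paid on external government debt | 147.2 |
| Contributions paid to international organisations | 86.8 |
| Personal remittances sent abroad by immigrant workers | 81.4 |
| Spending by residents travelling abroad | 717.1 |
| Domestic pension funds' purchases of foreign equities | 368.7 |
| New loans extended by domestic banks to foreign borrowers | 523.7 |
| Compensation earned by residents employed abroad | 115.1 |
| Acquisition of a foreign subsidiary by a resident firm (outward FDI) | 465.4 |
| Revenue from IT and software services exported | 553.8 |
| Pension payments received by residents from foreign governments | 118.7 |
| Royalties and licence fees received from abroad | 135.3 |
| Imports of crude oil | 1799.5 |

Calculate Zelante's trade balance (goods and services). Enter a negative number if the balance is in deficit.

Goods: -1799.5
Services: 553.8 + 135.3 - 717.1 = -28.0
Trade balance = -1799.5 + (-28.0) = -1827.5
(Excluded from the trade balance — primary income: interest paid on external government debt 147.2, compensation earned by residents employed abroad 115.1; secondary income: contributions paid to international organisations 86.8, personal remittances sent abroad by immigrant workers 81.4, pension payments received by residents from foreign governments 118.7; financial account: domestic pension funds' purchases of foreign equities 368.7, new loans extended by domestic banks to foreign borrowers 523.7, acquisition of a foreign subsidiary by a resident firm (outward FDI) 465.4.)

-1827.5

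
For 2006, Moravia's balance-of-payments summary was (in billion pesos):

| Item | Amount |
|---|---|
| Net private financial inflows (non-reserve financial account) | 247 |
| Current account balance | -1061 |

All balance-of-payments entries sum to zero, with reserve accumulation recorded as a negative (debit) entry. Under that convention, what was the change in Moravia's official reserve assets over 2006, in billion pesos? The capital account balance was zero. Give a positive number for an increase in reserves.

-814

Official reserve transactions balance = -((-1061) + 247) = 814
An accumulation of reserves is recorded as a debit (negative entry), so the change in the stock of reserves is the negative of that balance.
Change in official reserves = -(814) = -814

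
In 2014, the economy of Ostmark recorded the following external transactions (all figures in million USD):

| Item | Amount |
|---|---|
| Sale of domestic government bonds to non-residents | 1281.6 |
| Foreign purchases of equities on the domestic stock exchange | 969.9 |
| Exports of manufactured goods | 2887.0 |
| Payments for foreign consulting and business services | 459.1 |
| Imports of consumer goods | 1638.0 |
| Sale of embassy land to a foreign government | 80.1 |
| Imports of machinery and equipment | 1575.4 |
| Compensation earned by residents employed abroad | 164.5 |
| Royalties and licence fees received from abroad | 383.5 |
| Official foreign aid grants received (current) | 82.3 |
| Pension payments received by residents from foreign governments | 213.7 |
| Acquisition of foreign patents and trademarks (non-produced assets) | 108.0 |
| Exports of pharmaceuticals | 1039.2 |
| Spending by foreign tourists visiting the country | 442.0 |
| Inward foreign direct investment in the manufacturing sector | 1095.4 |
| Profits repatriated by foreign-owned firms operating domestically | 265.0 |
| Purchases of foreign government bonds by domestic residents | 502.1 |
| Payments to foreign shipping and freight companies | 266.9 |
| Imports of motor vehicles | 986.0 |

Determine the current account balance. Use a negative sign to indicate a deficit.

Goods: -1638.0 - 1575.4 - 986.0 + 2887.0 + 1039.2 = -273.2
Services: 383.5 - 459.1 + 442.0 - 266.9 = 99.5
Primary income: -265.0 + 164.5 = -100.5
Secondary income: 82.3 + 213.7 = 296.0
Current account = (-273.2) + 99.5 + (-100.5) + 296.0 = 21.8
(Excluded from the current account — financial account: sale of domestic government bonds to non-residents 1281.6, foreign purchases of equities on the domestic stock exchange 969.9, inward foreign direct investment in the manufacturing sector 1095.4, purchases of foreign government bonds by domestic residents 502.1; capital account: sale of embassy land to a foreign government 80.1, acquisition of foreign patents and trademarks (non-produced assets) 108.0.)

21.8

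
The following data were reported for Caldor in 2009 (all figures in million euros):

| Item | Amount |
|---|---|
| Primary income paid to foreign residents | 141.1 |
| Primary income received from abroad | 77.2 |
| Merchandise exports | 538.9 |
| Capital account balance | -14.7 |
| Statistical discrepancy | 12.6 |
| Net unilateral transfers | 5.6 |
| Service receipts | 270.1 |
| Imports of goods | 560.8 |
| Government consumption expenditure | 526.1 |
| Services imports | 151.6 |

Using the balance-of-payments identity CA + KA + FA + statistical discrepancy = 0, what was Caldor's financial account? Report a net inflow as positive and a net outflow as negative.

-36.2

Goods balance = 538.9 - 560.8 = -21.9
Services balance = 270.1 - 151.6 = 118.5
Trade balance (goods + services) = -21.9 + 118.5 = 96.6
Net primary income = 77.2 - 141.1 = -63.9
Net secondary income = 5.6
Current account = 96.6 + (-63.9) + 5.6 = 38.3
Financial account = -(38.3 + (-14.7) + 12.6) = -36.2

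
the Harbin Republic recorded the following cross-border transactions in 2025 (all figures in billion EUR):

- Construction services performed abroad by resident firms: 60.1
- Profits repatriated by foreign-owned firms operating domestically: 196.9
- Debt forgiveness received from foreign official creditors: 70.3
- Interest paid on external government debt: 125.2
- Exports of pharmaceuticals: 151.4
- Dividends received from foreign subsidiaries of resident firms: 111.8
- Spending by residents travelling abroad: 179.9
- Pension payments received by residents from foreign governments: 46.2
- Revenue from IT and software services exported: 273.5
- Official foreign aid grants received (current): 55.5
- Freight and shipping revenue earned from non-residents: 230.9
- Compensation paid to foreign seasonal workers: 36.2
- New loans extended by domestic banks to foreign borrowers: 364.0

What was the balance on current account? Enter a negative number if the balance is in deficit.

391.2

Goods: 151.4
Services: 60.1 + 230.9 - 179.9 + 273.5 = 384.6
Primary income: -125.2 + 111.8 - 36.2 - 196.9 = -246.5
Secondary income: 46.2 + 55.5 = 101.7
Current account = 151.4 + 384.6 + (-246.5) + 101.7 = 391.2
(Excluded from the current account — capital account: debt forgiveness received from foreign official creditors 70.3; financial account: new loans extended by domestic banks to foreign borrowers 364.0.)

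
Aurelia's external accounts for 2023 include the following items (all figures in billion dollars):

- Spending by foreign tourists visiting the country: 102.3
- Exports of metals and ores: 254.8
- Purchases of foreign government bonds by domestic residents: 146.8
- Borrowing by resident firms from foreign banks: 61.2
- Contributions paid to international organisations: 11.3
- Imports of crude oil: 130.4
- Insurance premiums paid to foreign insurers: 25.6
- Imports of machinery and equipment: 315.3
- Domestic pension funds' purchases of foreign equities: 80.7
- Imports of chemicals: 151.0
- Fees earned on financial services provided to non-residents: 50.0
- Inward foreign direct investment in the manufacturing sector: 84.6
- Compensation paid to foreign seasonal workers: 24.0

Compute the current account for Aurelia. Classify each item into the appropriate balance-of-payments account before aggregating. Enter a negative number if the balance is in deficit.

-250.5

Goods: -130.4 - 151.0 - 315.3 + 254.8 = -341.9
Services: 102.3 + 50.0 - 25.6 = 126.7
Primary income: -24.0
Secondary income: -11.3
Current account = (-341.9) + 126.7 + (-24.0) + (-11.3) = -250.5
(Excluded from the current account — financial account: purchases of foreign government bonds by domestic residents 146.8, borrowing by resident firms from foreign banks 61.2, domestic pension funds' purchases of foreign equities 80.7, inward foreign direct investment in the manufacturing sector 84.6.)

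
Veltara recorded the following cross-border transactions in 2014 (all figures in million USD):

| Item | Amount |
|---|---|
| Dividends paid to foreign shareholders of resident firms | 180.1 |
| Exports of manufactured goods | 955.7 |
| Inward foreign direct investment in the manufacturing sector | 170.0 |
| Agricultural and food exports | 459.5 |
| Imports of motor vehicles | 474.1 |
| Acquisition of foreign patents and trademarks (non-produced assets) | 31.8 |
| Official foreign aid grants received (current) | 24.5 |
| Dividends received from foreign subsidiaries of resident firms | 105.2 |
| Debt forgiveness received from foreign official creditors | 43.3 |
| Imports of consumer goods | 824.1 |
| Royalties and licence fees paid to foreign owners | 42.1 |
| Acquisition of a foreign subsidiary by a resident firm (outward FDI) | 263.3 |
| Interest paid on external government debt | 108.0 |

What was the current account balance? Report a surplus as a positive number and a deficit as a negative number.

Goods: 459.5 + 955.7 - 474.1 - 824.1 = 117.0
Services: -42.1
Primary income: -108.0 + 105.2 - 180.1 = -182.9
Secondary income: 24.5
Current account = 117.0 + (-42.1) + (-182.9) + 24.5 = -83.5
(Excluded from the current account — financial account: inward foreign direct investment in the manufacturing sector 170.0, acquisition of a foreign subsidiary by a resident firm (outward FDI) 263.3; capital account: acquisition of foreign patents and trademarks (non-produced assets) 31.8, debt forgiveness received from foreign official creditors 43.3.)

-83.5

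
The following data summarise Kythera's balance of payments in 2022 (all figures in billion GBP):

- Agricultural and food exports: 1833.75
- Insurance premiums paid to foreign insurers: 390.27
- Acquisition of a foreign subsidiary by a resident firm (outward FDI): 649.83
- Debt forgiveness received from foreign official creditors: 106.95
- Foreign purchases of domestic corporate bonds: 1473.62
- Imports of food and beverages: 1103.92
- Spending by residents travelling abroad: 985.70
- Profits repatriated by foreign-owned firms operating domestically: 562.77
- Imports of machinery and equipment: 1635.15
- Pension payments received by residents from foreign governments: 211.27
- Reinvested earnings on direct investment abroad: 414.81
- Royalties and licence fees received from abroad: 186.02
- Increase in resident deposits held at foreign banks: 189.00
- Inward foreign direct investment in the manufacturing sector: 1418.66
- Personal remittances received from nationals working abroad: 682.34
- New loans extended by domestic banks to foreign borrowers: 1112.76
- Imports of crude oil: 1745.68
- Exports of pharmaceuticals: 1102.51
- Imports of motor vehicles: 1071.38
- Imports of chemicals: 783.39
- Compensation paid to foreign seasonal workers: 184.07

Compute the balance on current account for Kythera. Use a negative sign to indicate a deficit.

Goods: -1745.68 - 1071.38 - 783.39 + 1833.75 - 1635.15 + 1102.51 - 1103.92 = -3403.26
Services: 186.02 - 985.70 - 390.27 = -1189.95
Primary income: -562.77 + 414.81 - 184.07 = -332.03
Secondary income: 211.27 + 682.34 = 893.61
Current account = (-3403.26) + (-1189.95) + (-332.03) + 893.61 = -4031.63
(Excluded from the current account — financial account: acquisition of a foreign subsidiary by a resident firm (outward FDI) 649.83, foreign purchases of domestic corporate bonds 1473.62, increase in resident deposits held at foreign banks 189.00, inward foreign direct investment in the manufacturing sector 1418.66, new loans extended by domestic banks to foreign borrowers 1112.76; capital account: debt forgiveness received from foreign official creditors 106.95.)

-4031.63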